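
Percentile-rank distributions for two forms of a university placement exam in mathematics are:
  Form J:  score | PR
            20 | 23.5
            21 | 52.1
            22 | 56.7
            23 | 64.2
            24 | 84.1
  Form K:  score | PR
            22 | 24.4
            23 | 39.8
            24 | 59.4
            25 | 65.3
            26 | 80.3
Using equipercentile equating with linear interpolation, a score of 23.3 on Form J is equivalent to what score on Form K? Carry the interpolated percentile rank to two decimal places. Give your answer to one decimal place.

PR of 23.3 on Form J: 64.2 + (23.3 − 23)/(24 − 23) × (84.1 − 64.2) = 70.17
On Form K, PR 70.17 falls between score 25 (PR 65.3) and 26 (PR 80.3).
Interpolate: 25 + (70.17 − 65.3)/(80.3 − 65.3) × (26 − 25) = 25.3

25.3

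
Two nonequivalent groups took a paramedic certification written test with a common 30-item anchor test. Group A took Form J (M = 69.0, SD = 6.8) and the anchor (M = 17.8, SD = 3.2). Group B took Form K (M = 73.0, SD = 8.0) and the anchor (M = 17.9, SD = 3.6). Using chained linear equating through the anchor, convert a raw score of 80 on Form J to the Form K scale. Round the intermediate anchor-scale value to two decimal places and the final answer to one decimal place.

84.3

Form J → anchor (Group A): v = (3.2/6.8)(80 − 69.0) + 17.8 = 22.98
anchor → Form K (Group B): y = (8.0/3.6)(22.98 − 17.9) + 73.0 = 84.3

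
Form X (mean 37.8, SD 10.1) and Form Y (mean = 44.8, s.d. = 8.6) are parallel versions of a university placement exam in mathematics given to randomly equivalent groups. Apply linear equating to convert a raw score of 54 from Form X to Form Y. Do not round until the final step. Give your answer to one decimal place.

Linear equating: y = (SD_Y/SD_X)(x − M_X) + M_Y
y = (8.6/10.1)(54 − 37.8) + 44.8
y = 0.851485 × 16.2 + 44.8 = 13.7941 + 44.8 = 58.6

58.6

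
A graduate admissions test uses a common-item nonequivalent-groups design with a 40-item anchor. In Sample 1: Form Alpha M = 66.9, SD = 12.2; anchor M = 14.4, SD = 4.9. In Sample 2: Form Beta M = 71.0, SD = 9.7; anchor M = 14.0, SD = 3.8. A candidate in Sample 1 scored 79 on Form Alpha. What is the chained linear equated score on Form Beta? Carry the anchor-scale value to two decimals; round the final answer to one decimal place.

Form Alpha → anchor (Sample 1): v = (4.9/12.2)(79 − 66.9) + 14.4 = 19.26
anchor → Form Beta (Sample 2): y = (9.7/3.8)(19.26 − 14.0) + 71.0 = 84.4

84.4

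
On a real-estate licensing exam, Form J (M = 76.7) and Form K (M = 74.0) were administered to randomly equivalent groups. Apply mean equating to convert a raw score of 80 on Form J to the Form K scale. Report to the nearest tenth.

Mean equating: y = x + (M_Y − M_X) = 80 + (74.0 − 76.7) = 77.3

77.3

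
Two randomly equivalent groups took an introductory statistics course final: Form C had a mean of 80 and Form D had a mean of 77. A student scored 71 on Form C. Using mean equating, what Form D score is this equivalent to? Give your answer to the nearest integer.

Mean equating: y = x + (M_Y − M_X) = 71 + (77 − 80) = 68

68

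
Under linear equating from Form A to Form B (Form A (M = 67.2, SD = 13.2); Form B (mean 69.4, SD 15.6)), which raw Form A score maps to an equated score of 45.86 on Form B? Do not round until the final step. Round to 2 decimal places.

47.28

Invert y = (SD_Y/SD_X)(x − M_X) + M_Y:
x = (SD_X/SD_Y)(y − M_Y) + M_X = (13.2/15.6)(45.86 − 69.4) + 67.2
x = 0.846154 × -23.540 + 67.2 = 47.28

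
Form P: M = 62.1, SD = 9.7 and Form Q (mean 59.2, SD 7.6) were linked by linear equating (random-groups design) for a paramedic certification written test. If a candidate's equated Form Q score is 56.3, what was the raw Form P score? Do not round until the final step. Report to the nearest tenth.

Invert y = (SD_Y/SD_X)(x − M_X) + M_Y:
x = (SD_X/SD_Y)(y − M_Y) + M_X = (9.7/7.6)(56.3 − 59.2) + 62.1
x = 1.276316 × -2.900 + 62.1 = 58.4

58.4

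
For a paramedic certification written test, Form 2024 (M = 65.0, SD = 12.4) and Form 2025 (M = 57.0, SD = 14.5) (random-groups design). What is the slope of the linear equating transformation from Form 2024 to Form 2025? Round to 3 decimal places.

1.169

A = SD_Y / SD_X = 14.5 / 12.4 = 1.169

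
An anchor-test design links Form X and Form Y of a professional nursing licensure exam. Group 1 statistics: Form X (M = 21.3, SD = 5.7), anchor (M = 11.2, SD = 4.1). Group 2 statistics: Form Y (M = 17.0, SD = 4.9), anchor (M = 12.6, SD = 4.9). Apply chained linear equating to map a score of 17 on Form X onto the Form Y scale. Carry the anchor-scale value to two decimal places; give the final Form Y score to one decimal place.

12.5

Form X → anchor (Group 1): v = (4.1/5.7)(17 − 21.3) + 11.2 = 8.11
anchor → Form Y (Group 2): y = (4.9/4.9)(8.11 − 12.6) + 17.0 = 12.5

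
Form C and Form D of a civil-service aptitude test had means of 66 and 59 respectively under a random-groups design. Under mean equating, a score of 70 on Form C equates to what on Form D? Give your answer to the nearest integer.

Mean equating: y = x + (M_Y − M_X) = 70 + (59 − 66) = 63

63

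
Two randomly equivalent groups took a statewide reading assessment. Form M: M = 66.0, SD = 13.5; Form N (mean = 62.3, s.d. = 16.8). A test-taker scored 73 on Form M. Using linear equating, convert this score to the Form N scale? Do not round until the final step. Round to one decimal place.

Linear equating: y = (SD_Y/SD_X)(x − M_X) + M_Y
y = (16.8/13.5)(73 − 66.0) + 62.3
y = 1.244444 × 7.0 + 62.3 = 8.7111 + 62.3 = 71.0

71.0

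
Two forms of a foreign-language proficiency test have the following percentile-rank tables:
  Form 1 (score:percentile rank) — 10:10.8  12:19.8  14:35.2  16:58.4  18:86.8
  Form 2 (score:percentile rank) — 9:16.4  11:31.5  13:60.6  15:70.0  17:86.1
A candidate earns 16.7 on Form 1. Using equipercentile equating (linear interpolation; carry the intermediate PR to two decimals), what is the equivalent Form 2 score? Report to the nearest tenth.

14.6

PR of 16.7 on Form 1: 58.4 + (16.7 − 16)/(18 − 16) × (86.8 − 58.4) = 68.34
On Form 2, PR 68.34 falls between score 13 (PR 60.6) and 15 (PR 70.0).
Interpolate: 13 + (68.34 − 60.6)/(70.0 − 60.6) × (15 − 13) = 14.6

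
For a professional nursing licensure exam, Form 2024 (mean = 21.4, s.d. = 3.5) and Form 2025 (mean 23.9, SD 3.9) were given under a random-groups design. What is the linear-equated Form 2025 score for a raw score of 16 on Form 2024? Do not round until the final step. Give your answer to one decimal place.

Linear equating: y = (SD_Y/SD_X)(x − M_X) + M_Y
y = (3.9/3.5)(16 − 21.4) + 23.9
y = 1.114286 × -5.4 + 23.9 = -6.0171 + 23.9 = 17.9

17.9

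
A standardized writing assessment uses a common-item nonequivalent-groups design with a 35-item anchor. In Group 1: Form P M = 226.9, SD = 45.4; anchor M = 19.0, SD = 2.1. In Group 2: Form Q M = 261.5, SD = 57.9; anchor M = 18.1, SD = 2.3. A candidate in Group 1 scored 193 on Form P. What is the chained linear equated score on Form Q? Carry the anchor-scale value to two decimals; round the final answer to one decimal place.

244.6

Form P → anchor (Group 1): v = (2.1/45.4)(193 − 226.9) + 19.0 = 17.43
anchor → Form Q (Group 2): y = (57.9/2.3)(17.43 − 18.1) + 261.5 = 244.6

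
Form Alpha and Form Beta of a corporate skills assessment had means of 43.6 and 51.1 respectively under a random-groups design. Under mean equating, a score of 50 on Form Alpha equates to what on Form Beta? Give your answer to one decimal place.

57.5

Mean equating: y = x + (M_Y − M_X) = 50 + (51.1 − 43.6) = 57.5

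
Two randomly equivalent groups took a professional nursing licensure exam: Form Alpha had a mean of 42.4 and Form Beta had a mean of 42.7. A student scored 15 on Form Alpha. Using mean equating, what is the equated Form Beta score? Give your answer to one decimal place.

15.3

Mean equating: y = x + (M_Y − M_X) = 15 + (42.7 − 42.4) = 15.3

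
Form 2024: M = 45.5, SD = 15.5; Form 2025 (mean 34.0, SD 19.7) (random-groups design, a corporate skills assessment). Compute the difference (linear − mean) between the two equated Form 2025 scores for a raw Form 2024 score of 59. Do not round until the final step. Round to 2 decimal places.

Mean-equated: 59 + (34.0 − 45.5) = 47.50
Linear-equated: (19.7/15.5)(59 − 45.5) + 34.0 = 51.158
Difference = 51.158 − 47.50 = 3.66

3.66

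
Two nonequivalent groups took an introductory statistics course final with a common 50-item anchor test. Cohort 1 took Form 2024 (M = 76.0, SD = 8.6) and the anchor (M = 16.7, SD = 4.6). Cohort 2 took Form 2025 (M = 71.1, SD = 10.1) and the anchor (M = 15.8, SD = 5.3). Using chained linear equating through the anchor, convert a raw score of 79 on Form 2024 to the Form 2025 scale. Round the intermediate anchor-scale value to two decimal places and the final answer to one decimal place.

Form 2024 → anchor (Cohort 1): v = (4.6/8.6)(79 − 76.0) + 16.7 = 18.30
anchor → Form 2025 (Cohort 2): y = (10.1/5.3)(18.30 − 15.8) + 71.1 = 75.9

75.9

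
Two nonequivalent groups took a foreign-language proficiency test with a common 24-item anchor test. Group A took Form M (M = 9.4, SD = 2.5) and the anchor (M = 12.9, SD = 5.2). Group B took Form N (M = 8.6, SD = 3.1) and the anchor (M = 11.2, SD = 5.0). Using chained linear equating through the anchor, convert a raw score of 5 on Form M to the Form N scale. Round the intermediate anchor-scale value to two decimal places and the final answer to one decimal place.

Form M → anchor (Group A): v = (5.2/2.5)(5 − 9.4) + 12.9 = 3.75
anchor → Form N (Group B): y = (3.1/5.0)(3.75 − 11.2) + 8.6 = 4.0

4.0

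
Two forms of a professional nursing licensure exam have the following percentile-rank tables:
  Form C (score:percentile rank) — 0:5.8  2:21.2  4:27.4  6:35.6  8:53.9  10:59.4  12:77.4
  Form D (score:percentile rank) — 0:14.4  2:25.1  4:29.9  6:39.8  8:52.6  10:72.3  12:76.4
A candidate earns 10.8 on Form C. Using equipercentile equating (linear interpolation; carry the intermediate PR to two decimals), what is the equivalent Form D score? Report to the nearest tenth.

PR of 10.8 on Form C: 59.4 + (10.8 − 10)/(12 − 10) × (77.4 − 59.4) = 66.60
On Form D, PR 66.60 falls between score 8 (PR 52.6) and 10 (PR 72.3).
Interpolate: 8 + (66.60 − 52.6)/(72.3 − 52.6) × (10 − 8) = 9.4

9.4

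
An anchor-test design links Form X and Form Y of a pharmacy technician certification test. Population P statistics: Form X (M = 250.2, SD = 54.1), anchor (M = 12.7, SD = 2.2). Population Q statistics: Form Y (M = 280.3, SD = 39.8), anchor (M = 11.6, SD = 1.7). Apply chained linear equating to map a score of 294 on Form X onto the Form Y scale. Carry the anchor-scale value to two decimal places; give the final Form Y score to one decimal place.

Form X → anchor (Population P): v = (2.2/54.1)(294 − 250.2) + 12.7 = 14.48
anchor → Form Y (Population Q): y = (39.8/1.7)(14.48 − 11.6) + 280.3 = 347.7

347.7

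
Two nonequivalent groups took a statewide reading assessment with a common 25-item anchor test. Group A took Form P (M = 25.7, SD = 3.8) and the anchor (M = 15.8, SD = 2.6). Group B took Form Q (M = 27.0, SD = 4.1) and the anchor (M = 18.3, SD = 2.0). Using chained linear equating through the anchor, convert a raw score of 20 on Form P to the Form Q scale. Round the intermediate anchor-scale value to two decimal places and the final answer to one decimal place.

13.9

Form P → anchor (Group A): v = (2.6/3.8)(20 − 25.7) + 15.8 = 11.90
anchor → Form Q (Group B): y = (4.1/2.0)(11.90 − 18.3) + 27.0 = 13.9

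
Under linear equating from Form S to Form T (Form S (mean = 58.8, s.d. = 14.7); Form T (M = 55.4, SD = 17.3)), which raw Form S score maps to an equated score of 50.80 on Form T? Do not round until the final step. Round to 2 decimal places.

54.89

Invert y = (SD_Y/SD_X)(x − M_X) + M_Y:
x = (SD_X/SD_Y)(y − M_Y) + M_X = (14.7/17.3)(50.80 − 55.4) + 58.8
x = 0.849711 × -4.600 + 58.8 = 54.89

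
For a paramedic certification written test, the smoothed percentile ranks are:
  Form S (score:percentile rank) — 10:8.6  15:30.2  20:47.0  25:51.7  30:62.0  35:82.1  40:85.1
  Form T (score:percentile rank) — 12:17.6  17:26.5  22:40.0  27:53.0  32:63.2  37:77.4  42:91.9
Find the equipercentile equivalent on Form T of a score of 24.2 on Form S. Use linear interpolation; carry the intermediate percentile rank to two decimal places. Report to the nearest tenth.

PR of 24.2 on Form S: 47.0 + (24.2 − 20)/(25 − 20) × (51.7 − 47.0) = 50.95
On Form T, PR 50.95 falls between score 22 (PR 40.0) and 27 (PR 53.0).
Interpolate: 22 + (50.95 − 40.0)/(53.0 − 40.0) × (27 − 22) = 26.2

26.2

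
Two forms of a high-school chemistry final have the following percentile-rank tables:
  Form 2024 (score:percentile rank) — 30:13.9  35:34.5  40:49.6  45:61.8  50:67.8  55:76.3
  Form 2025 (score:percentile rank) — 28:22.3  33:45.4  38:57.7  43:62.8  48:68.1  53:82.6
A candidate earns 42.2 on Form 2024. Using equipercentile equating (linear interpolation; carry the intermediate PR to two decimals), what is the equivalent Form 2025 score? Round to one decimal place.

PR of 42.2 on Form 2024: 49.6 + (42.2 − 40)/(45 − 40) × (61.8 − 49.6) = 54.97
On Form 2025, PR 54.97 falls between score 33 (PR 45.4) and 38 (PR 57.7).
Interpolate: 33 + (54.97 − 45.4)/(57.7 − 45.4) × (38 − 33) = 36.9

36.9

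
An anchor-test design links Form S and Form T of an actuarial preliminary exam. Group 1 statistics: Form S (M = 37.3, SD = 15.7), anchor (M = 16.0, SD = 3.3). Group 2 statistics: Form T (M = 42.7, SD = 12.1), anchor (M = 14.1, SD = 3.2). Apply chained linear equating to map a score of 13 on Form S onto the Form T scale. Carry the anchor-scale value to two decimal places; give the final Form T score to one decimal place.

30.6

Form S → anchor (Group 1): v = (3.3/15.7)(13 − 37.3) + 16.0 = 10.89
anchor → Form T (Group 2): y = (12.1/3.2)(10.89 − 14.1) + 42.7 = 30.6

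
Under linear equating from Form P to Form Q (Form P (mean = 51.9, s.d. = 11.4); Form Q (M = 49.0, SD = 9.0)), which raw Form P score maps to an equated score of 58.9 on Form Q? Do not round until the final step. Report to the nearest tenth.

Invert y = (SD_Y/SD_X)(x − M_X) + M_Y:
x = (SD_X/SD_Y)(y − M_Y) + M_X = (11.4/9.0)(58.9 − 49.0) + 51.9
x = 1.266667 × 9.900 + 51.9 = 64.4

64.4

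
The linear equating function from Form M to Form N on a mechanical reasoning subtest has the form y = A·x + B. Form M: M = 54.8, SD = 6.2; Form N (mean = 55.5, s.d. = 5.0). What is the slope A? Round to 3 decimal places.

A = SD_Y / SD_X = 5.0 / 6.2 = 0.806

0.806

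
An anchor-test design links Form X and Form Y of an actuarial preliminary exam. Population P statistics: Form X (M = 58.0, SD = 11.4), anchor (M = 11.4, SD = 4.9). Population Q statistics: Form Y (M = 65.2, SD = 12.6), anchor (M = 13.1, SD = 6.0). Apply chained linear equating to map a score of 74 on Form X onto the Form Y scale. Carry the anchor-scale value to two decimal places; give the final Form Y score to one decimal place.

76.1

Form X → anchor (Population P): v = (4.9/11.4)(74 − 58.0) + 11.4 = 18.28
anchor → Form Y (Population Q): y = (12.6/6.0)(18.28 − 13.1) + 65.2 = 76.1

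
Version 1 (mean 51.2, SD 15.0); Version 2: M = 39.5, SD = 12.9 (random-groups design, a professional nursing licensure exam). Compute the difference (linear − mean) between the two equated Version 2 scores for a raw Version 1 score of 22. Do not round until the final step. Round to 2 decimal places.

4.09

Mean-equated: 22 + (39.5 − 51.2) = 10.30
Linear-equated: (12.9/15.0)(22 − 51.2) + 39.5 = 14.388
Difference = 14.388 − 10.30 = 4.09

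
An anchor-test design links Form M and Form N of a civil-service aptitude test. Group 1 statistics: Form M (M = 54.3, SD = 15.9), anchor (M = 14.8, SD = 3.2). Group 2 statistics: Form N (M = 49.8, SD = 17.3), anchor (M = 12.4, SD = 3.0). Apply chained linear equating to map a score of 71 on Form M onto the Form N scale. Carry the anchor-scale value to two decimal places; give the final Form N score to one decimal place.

83.0

Form M → anchor (Group 1): v = (3.2/15.9)(71 − 54.3) + 14.8 = 18.16
anchor → Form N (Group 2): y = (17.3/3.0)(18.16 − 12.4) + 49.8 = 83.0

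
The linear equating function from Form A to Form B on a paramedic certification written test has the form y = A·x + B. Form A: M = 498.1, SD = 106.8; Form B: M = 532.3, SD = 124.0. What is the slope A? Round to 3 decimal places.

A = SD_Y / SD_X = 124.0 / 106.8 = 1.161

1.161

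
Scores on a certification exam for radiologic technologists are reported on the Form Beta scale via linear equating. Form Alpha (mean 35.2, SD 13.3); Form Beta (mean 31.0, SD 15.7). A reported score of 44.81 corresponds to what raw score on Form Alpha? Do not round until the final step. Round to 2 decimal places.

46.90

Invert y = (SD_Y/SD_X)(x − M_X) + M_Y:
x = (SD_X/SD_Y)(y − M_Y) + M_X = (13.3/15.7)(44.81 − 31.0) + 35.2
x = 0.847134 × 13.810 + 35.2 = 46.90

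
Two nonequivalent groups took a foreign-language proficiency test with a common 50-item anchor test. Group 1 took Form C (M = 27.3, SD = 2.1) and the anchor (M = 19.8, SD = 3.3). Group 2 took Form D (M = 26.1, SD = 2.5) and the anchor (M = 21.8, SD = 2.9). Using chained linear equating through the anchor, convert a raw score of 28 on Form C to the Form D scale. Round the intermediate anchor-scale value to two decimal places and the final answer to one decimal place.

Form C → anchor (Group 1): v = (3.3/2.1)(28 − 27.3) + 19.8 = 20.90
anchor → Form D (Group 2): y = (2.5/2.9)(20.90 − 21.8) + 26.1 = 25.3

25.3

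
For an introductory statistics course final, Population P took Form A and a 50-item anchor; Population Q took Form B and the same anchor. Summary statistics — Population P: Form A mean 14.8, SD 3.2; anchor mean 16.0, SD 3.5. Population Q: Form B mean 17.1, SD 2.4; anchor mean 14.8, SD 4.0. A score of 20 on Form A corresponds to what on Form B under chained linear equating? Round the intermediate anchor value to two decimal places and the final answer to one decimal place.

21.2

Form A → anchor (Population P): v = (3.5/3.2)(20 − 14.8) + 16.0 = 21.69
anchor → Form B (Population Q): y = (2.4/4.0)(21.69 − 14.8) + 17.1 = 21.2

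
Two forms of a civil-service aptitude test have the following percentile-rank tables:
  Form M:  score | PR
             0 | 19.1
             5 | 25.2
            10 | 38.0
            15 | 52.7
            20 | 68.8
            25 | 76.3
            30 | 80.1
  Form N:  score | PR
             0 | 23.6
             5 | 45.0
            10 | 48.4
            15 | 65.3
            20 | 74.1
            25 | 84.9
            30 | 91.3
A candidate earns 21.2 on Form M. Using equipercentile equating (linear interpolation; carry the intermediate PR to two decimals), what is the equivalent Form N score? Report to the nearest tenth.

PR of 21.2 on Form M: 68.8 + (21.2 − 20)/(25 − 20) × (76.3 − 68.8) = 70.60
On Form N, PR 70.60 falls between score 15 (PR 65.3) and 20 (PR 74.1).
Interpolate: 15 + (70.60 − 65.3)/(74.1 − 65.3) × (20 − 15) = 18.0

18.0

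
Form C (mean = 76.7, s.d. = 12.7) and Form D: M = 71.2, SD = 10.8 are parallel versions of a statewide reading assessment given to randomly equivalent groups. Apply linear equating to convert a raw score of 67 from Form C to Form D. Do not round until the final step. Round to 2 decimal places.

Linear equating: y = (SD_Y/SD_X)(x − M_X) + M_Y
y = (10.8/12.7)(67 − 76.7) + 71.2
y = 0.850394 × -9.7 + 71.2 = -8.2488 + 71.2 = 62.95

62.95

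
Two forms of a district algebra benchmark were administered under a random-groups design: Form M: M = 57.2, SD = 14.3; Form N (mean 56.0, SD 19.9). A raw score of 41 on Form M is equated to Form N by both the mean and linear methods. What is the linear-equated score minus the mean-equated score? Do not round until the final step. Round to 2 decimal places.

Mean-equated: 41 + (56.0 − 57.2) = 39.80
Linear-equated: (19.9/14.3)(41 − 57.2) + 56.0 = 33.456
Difference = 33.456 − 39.80 = -6.34

-6.34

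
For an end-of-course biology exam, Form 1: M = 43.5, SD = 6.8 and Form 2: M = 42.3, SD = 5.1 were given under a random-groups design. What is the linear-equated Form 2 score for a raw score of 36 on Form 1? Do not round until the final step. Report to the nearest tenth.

Linear equating: y = (SD_Y/SD_X)(x − M_X) + M_Y
y = (5.1/6.8)(36 − 43.5) + 42.3
y = 0.750000 × -7.5 + 42.3 = -5.6250 + 42.3 = 36.7

36.7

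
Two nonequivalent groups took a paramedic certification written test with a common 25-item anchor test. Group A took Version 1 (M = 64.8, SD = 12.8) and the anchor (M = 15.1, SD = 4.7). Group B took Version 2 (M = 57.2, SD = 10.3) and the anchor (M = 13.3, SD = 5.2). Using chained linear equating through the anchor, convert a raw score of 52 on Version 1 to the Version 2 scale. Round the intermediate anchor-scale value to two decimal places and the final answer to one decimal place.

51.5

Version 1 → anchor (Group A): v = (4.7/12.8)(52 − 64.8) + 15.1 = 10.40
anchor → Version 2 (Group B): y = (10.3/5.2)(10.40 − 13.3) + 57.2 = 51.5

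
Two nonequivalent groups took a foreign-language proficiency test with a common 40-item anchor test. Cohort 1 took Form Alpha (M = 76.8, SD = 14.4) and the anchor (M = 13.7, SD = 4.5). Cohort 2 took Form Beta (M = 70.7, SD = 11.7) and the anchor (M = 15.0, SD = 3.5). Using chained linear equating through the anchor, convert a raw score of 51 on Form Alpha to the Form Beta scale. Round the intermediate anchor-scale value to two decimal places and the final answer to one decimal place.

39.4

Form Alpha → anchor (Cohort 1): v = (4.5/14.4)(51 − 76.8) + 13.7 = 5.64
anchor → Form Beta (Cohort 2): y = (11.7/3.5)(5.64 − 15.0) + 70.7 = 39.4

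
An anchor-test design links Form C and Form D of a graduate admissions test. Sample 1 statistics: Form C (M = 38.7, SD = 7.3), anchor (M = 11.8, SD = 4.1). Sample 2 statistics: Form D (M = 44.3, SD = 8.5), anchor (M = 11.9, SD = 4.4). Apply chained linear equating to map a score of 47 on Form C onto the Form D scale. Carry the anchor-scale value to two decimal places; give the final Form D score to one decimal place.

Form C → anchor (Sample 1): v = (4.1/7.3)(47 − 38.7) + 11.8 = 16.46
anchor → Form D (Sample 2): y = (8.5/4.4)(16.46 − 11.9) + 44.3 = 53.1

53.1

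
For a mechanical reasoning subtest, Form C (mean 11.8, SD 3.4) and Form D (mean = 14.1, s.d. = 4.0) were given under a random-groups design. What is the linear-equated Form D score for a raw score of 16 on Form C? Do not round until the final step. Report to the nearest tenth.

19.0

Linear equating: y = (SD_Y/SD_X)(x − M_X) + M_Y
y = (4.0/3.4)(16 − 11.8) + 14.1
y = 1.176471 × 4.2 + 14.1 = 4.9412 + 14.1 = 19.0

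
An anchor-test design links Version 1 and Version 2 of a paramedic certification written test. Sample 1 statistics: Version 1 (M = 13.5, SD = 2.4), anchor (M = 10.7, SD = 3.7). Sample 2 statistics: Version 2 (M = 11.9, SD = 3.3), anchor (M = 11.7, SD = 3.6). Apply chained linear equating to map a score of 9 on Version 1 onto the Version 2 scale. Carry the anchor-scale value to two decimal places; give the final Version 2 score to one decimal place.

Version 1 → anchor (Sample 1): v = (3.7/2.4)(9 − 13.5) + 10.7 = 3.76
anchor → Version 2 (Sample 2): y = (3.3/3.6)(3.76 − 11.7) + 11.9 = 4.6

4.6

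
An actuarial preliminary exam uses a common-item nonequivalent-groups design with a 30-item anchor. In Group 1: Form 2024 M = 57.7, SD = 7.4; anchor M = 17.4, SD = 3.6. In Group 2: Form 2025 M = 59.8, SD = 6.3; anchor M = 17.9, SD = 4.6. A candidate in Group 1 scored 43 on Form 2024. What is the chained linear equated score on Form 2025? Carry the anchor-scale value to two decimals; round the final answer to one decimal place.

Form 2024 → anchor (Group 1): v = (3.6/7.4)(43 − 57.7) + 17.4 = 10.25
anchor → Form 2025 (Group 2): y = (6.3/4.6)(10.25 − 17.9) + 59.8 = 49.3

49.3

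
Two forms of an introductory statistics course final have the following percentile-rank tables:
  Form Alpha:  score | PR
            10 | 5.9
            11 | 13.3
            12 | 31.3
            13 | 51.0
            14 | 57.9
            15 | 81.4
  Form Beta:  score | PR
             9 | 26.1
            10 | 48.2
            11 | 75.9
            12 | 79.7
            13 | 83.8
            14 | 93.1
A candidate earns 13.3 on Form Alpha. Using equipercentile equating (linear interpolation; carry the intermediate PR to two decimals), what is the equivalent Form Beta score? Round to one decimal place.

PR of 13.3 on Form Alpha: 51.0 + (13.3 − 13)/(14 − 13) × (57.9 − 51.0) = 53.07
On Form Beta, PR 53.07 falls between score 10 (PR 48.2) and 11 (PR 75.9).
Interpolate: 10 + (53.07 − 48.2)/(75.9 − 48.2) × (11 − 10) = 10.2

10.2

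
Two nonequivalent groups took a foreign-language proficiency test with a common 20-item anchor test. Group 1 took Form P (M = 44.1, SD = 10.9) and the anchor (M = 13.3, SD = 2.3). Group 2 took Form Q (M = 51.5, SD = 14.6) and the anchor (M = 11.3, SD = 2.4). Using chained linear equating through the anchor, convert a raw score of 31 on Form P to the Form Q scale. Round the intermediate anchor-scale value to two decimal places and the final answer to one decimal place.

46.9

Form P → anchor (Group 1): v = (2.3/10.9)(31 − 44.1) + 13.3 = 10.54
anchor → Form Q (Group 2): y = (14.6/2.4)(10.54 − 11.3) + 51.5 = 46.9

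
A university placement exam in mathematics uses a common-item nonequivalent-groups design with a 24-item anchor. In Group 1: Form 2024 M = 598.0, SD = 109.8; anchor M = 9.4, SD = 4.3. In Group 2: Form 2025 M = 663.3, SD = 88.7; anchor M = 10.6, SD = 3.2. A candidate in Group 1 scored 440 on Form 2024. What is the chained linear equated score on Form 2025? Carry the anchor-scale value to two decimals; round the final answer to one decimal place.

458.5

Form 2024 → anchor (Group 1): v = (4.3/109.8)(440 − 598.0) + 9.4 = 3.21
anchor → Form 2025 (Group 2): y = (88.7/3.2)(3.21 − 10.6) + 663.3 = 458.5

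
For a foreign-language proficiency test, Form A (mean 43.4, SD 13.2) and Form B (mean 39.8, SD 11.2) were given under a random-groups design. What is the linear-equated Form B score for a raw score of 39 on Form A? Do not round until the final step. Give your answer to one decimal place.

36.1

Linear equating: y = (SD_Y/SD_X)(x − M_X) + M_Y
y = (11.2/13.2)(39 − 43.4) + 39.8
y = 0.848485 × -4.4 + 39.8 = -3.7333 + 39.8 = 36.1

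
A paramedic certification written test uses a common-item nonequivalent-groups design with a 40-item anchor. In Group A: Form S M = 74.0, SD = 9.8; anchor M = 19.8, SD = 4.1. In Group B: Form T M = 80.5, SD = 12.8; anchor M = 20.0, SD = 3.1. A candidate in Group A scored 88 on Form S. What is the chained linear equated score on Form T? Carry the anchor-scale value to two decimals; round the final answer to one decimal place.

Form S → anchor (Group A): v = (4.1/9.8)(88 − 74.0) + 19.8 = 25.66
anchor → Form T (Group B): y = (12.8/3.1)(25.66 − 20.0) + 80.5 = 103.9

103.9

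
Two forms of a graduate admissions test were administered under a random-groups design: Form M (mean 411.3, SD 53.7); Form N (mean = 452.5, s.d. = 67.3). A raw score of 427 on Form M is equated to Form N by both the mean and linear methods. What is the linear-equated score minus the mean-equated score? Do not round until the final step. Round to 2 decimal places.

Mean-equated: 427 + (452.5 − 411.3) = 468.20
Linear-equated: (67.3/53.7)(427 − 411.3) + 452.5 = 472.176
Difference = 472.176 − 468.20 = 3.98

3.98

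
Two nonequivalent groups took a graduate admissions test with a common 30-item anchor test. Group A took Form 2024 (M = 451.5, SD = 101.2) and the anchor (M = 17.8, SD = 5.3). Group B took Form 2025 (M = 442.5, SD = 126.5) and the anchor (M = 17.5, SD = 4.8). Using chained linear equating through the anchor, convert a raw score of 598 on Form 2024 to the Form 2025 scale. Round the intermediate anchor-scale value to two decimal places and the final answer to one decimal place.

652.5

Form 2024 → anchor (Group A): v = (5.3/101.2)(598 − 451.5) + 17.8 = 25.47
anchor → Form 2025 (Group B): y = (126.5/4.8)(25.47 − 17.5) + 442.5 = 652.5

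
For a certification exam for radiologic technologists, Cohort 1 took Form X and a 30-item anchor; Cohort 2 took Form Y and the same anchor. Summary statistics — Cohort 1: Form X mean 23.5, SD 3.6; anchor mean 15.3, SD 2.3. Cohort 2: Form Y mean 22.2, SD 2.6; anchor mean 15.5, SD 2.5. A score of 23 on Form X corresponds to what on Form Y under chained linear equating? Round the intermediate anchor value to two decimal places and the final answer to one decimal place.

21.7

Form X → anchor (Cohort 1): v = (2.3/3.6)(23 − 23.5) + 15.3 = 14.98
anchor → Form Y (Cohort 2): y = (2.6/2.5)(14.98 − 15.5) + 22.2 = 21.7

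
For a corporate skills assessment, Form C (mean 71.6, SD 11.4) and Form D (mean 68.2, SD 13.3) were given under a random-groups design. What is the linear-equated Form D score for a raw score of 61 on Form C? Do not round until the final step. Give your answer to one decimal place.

Linear equating: y = (SD_Y/SD_X)(x − M_X) + M_Y
y = (13.3/11.4)(61 − 71.6) + 68.2
y = 1.166667 × -10.6 + 68.2 = -12.3667 + 68.2 = 55.8

55.8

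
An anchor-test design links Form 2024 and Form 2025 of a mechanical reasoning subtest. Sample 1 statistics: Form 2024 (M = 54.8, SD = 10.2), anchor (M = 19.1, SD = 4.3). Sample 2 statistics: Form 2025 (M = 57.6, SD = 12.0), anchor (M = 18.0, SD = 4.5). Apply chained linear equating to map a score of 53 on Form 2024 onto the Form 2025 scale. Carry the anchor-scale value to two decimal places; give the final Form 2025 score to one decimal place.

58.5

Form 2024 → anchor (Sample 1): v = (4.3/10.2)(53 − 54.8) + 19.1 = 18.34
anchor → Form 2025 (Sample 2): y = (12.0/4.5)(18.34 − 18.0) + 57.6 = 58.5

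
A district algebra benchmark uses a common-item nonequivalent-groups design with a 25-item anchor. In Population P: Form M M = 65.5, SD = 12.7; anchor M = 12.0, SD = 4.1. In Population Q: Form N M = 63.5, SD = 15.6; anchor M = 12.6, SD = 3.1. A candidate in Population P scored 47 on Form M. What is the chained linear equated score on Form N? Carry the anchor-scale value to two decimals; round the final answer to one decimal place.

Form M → anchor (Population P): v = (4.1/12.7)(47 − 65.5) + 12.0 = 6.03
anchor → Form N (Population Q): y = (15.6/3.1)(6.03 − 12.6) + 63.5 = 30.4

30.4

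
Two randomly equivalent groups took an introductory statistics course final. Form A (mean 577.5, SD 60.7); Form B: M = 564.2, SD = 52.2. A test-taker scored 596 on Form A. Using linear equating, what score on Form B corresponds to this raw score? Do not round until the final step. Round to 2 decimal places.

Linear equating: y = (SD_Y/SD_X)(x − M_X) + M_Y
y = (52.2/60.7)(596 − 577.5) + 564.2
y = 0.859967 × 18.5 + 564.2 = 15.9094 + 564.2 = 580.11

580.11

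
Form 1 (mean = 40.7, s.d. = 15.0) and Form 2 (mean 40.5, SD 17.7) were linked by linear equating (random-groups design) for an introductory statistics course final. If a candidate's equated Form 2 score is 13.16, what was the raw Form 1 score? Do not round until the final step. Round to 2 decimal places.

Invert y = (SD_Y/SD_X)(x − M_X) + M_Y:
x = (SD_X/SD_Y)(y − M_Y) + M_X = (15.0/17.7)(13.16 − 40.5) + 40.7
x = 0.847458 × -27.340 + 40.7 = 17.53

17.53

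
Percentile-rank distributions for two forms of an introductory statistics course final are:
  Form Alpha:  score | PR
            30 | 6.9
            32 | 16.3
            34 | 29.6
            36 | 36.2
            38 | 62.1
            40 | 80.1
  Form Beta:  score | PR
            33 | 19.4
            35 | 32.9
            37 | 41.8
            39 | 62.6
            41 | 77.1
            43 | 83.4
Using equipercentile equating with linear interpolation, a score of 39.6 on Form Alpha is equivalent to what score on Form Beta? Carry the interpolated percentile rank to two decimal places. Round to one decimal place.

40.9

PR of 39.6 on Form Alpha: 62.1 + (39.6 − 38)/(40 − 38) × (80.1 − 62.1) = 76.50
On Form Beta, PR 76.50 falls between score 39 (PR 62.6) and 41 (PR 77.1).
Interpolate: 39 + (76.50 − 62.6)/(77.1 − 62.6) × (41 − 39) = 40.9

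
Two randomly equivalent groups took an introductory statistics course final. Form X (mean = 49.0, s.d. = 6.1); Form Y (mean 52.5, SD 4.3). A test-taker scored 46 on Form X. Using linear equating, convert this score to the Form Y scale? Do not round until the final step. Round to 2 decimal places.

50.39

Linear equating: y = (SD_Y/SD_X)(x − M_X) + M_Y
y = (4.3/6.1)(46 − 49.0) + 52.5
y = 0.704918 × -3.0 + 52.5 = -2.1148 + 52.5 = 50.39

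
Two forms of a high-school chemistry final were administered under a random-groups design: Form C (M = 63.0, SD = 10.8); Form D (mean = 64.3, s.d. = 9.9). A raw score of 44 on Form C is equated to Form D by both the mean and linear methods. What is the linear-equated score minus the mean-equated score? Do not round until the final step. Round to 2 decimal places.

1.58

Mean-equated: 44 + (64.3 − 63.0) = 45.30
Linear-equated: (9.9/10.8)(44 − 63.0) + 64.3 = 46.883
Difference = 46.883 − 45.30 = 1.58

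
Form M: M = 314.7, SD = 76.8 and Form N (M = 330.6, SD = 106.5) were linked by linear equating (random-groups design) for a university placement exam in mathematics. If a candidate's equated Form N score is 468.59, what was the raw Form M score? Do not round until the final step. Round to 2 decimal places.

Invert y = (SD_Y/SD_X)(x − M_X) + M_Y:
x = (SD_X/SD_Y)(y − M_Y) + M_X = (76.8/106.5)(468.59 − 330.6) + 314.7
x = 0.721127 × 137.990 + 314.7 = 414.21

414.21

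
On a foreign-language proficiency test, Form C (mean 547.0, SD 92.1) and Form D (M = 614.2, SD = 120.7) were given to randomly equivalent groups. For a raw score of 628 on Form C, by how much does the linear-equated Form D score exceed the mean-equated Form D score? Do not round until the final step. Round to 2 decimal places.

25.15

Mean-equated: 628 + (614.2 − 547.0) = 695.20
Linear-equated: (120.7/92.1)(628 − 547.0) + 614.2 = 720.353
Difference = 720.353 − 695.20 = 25.15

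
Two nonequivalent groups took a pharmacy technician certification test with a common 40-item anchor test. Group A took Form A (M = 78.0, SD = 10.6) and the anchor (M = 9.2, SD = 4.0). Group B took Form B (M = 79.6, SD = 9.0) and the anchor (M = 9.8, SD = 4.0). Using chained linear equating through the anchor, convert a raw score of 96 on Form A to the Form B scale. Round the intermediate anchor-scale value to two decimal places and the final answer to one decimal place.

93.5

Form A → anchor (Group A): v = (4.0/10.6)(96 − 78.0) + 9.2 = 15.99
anchor → Form B (Group B): y = (9.0/4.0)(15.99 − 9.8) + 79.6 = 93.5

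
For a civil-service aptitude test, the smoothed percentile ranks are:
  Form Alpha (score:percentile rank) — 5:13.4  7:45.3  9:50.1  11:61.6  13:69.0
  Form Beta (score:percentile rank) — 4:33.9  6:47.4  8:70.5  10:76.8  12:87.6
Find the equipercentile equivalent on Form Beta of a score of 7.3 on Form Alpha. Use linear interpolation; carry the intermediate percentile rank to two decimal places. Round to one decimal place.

PR of 7.3 on Form Alpha: 45.3 + (7.3 − 7)/(9 − 7) × (50.1 − 45.3) = 46.02
On Form Beta, PR 46.02 falls between score 4 (PR 33.9) and 6 (PR 47.4).
Interpolate: 4 + (46.02 − 33.9)/(47.4 − 33.9) × (6 − 4) = 5.8

5.8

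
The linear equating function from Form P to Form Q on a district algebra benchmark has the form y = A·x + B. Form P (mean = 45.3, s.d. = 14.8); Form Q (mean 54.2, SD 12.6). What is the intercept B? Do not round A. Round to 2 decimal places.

A = SD_Y / SD_X = 12.6 / 14.8 = 0.851351
B = M_Y − A·M_X = 54.2 − 0.851351 × 45.3 = 15.63

15.63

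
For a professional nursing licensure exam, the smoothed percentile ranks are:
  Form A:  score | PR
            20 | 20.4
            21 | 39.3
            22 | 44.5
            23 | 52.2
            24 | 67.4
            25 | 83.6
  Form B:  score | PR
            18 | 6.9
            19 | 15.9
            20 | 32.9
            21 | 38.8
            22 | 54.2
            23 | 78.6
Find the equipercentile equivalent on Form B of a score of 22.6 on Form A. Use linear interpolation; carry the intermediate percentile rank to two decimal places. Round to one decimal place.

21.7

PR of 22.6 on Form A: 44.5 + (22.6 − 22)/(23 − 22) × (52.2 − 44.5) = 49.12
On Form B, PR 49.12 falls between score 21 (PR 38.8) and 22 (PR 54.2).
Interpolate: 21 + (49.12 − 38.8)/(54.2 − 38.8) × (22 − 21) = 21.7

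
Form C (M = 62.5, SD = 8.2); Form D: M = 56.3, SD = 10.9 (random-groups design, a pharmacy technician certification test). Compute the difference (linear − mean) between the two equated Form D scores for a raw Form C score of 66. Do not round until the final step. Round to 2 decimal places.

1.15

Mean-equated: 66 + (56.3 − 62.5) = 59.80
Linear-equated: (10.9/8.2)(66 − 62.5) + 56.3 = 60.952
Difference = 60.952 − 59.80 = 1.15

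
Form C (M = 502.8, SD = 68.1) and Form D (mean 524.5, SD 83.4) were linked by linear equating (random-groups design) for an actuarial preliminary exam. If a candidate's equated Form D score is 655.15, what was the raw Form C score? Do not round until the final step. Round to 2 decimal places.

609.48

Invert y = (SD_Y/SD_X)(x − M_X) + M_Y:
x = (SD_X/SD_Y)(y − M_Y) + M_X = (68.1/83.4)(655.15 − 524.5) + 502.8
x = 0.816547 × 130.650 + 502.8 = 609.48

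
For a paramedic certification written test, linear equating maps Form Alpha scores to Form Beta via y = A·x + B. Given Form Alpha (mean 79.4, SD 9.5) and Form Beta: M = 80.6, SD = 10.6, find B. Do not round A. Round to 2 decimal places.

A = SD_Y / SD_X = 10.6 / 9.5 = 1.115789
B = M_Y − A·M_X = 80.6 − 1.115789 × 79.4 = -7.99

-7.99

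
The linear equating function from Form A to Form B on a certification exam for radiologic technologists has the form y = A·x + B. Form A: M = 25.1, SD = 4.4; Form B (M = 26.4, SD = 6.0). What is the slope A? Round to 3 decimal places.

1.364

A = SD_Y / SD_X = 6.0 / 4.4 = 1.364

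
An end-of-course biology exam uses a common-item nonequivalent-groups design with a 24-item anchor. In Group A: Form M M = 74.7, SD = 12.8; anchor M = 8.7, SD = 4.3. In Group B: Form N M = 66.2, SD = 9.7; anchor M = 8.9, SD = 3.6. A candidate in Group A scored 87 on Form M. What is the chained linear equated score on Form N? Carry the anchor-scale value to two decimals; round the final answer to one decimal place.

76.8

Form M → anchor (Group A): v = (4.3/12.8)(87 − 74.7) + 8.7 = 12.83
anchor → Form N (Group B): y = (9.7/3.6)(12.83 − 8.9) + 66.2 = 76.8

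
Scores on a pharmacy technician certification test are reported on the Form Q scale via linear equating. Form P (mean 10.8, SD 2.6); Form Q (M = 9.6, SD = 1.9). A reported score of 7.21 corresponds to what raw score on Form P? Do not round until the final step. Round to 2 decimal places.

7.53

Invert y = (SD_Y/SD_X)(x − M_X) + M_Y:
x = (SD_X/SD_Y)(y − M_Y) + M_X = (2.6/1.9)(7.21 − 9.6) + 10.8
x = 1.368421 × -2.390 + 10.8 = 7.53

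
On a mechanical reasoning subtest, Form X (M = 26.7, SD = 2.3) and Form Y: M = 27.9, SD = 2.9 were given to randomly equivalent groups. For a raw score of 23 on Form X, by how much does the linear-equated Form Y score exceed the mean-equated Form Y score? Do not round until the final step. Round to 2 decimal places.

-0.97

Mean-equated: 23 + (27.9 − 26.7) = 24.20
Linear-equated: (2.9/2.3)(23 − 26.7) + 27.9 = 23.235
Difference = 23.235 − 24.20 = -0.97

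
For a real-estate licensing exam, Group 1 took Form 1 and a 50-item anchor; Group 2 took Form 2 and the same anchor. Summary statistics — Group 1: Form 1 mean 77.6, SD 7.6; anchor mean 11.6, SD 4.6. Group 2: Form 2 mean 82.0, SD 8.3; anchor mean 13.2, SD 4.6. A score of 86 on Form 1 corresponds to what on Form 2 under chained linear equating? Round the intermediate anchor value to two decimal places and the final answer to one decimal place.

Form 1 → anchor (Group 1): v = (4.6/7.6)(86 − 77.6) + 11.6 = 16.68
anchor → Form 2 (Group 2): y = (8.3/4.6)(16.68 − 13.2) + 82.0 = 88.3

88.3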